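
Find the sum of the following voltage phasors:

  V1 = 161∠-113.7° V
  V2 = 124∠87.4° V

Step 1 — Convert each phasor to rectangular form:
  V1 = 161·(cos(-113.7°) + j·sin(-113.7°)) = -64.71 - j147.4 V
  V2 = 124·(cos(87.4°) + j·sin(87.4°)) = 5.625 + j123.9 V
Step 2 — Sum components: V_total = -59.09 - j23.55 V.
Step 3 — Convert to polar: |V_total| = 63.61 V, ∠V_total = -158.3°.

V_total = 63.61∠-158.3° V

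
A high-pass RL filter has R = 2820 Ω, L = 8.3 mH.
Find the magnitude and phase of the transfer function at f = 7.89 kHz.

Step 1 — Angular frequency: ω = 2π·7890 = 4.957e+04 rad/s.
Step 2 — Transfer function: H(jω) = jωL/(R + jωL).
Step 3 — Numerator jωL = j·411.5; denominator R + jωL = 2820 + j411.5.
Step 4 — H = 0.02085 + j0.1429.
Step 5 — Magnitude: |H| = 0.1444 (-16.8 dB); phase: φ = 81.7°.

|H| = 0.1444 (-16.8 dB), φ = 81.7°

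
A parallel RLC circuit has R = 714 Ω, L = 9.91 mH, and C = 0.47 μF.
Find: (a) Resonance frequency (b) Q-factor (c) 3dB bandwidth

Step 1 — Resonance: ω₀ = 1/√(LC) = 1/√(0.00991·4.7e-07) = 1.465e+04 rad/s.
Step 2 — f₀ = ω₀/(2π) = 2332 Hz.
Step 3 — Parallel Q: Q = R/(ω₀L) = 714/(1.465e+04·0.00991) = 4.917.
Step 4 — Bandwidth: Δω = ω₀/Q = 2980 rad/s; BW = Δω/(2π) = 474.3 Hz.

(a) f₀ = 2332 Hz  (b) Q = 4.917  (c) BW = 474.3 Hz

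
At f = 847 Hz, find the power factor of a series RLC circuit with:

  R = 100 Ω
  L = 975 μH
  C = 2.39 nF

Step 1 — Angular frequency: ω = 2π·f = 2π·847 = 5322 rad/s.
Step 2 — Component impedances:
  R: Z = R = 100 Ω
  L: Z = jωL = j·5322·0.000975 = 0 + j5.189 Ω
  C: Z = 1/(jωC) = -j/(ω·C) = 0 - j7.862e+04 Ω
Step 3 — Series combination: Z_total = R + L + C = 100 - j7.862e+04 Ω = 7.862e+04∠-89.9° Ω.
Step 4 — Power factor: PF = cos(φ) = Re(Z)/|Z| = 100/7.862e+04 = 0.001272.
Step 5 — Type: Im(Z) = -7.862e+04 ⇒ leading (phase φ = -89.9°).

PF = 0.001272 (leading, φ = -89.9°)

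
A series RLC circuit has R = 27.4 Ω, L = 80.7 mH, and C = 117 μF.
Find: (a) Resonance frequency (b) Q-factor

Step 1 — Resonance condition Im(Z)=0 gives ω₀ = 1/√(LC).
Step 2 — ω₀ = 1/√(0.0807·0.000117) = 325.4 rad/s.
Step 3 — f₀ = ω₀/(2π) = 51.8 Hz.
Step 4 — Series Q: Q = ω₀L/R = 325.4·0.0807/27.4 = 0.9585.

(a) f₀ = 51.8 Hz  (b) Q = 0.9585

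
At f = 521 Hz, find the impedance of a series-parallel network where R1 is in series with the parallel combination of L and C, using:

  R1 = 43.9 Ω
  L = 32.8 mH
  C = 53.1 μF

Step 1 — Angular frequency: ω = 2π·f = 2π·521 = 3274 rad/s.
Step 2 — Component impedances:
  R1: Z = R = 43.9 Ω
  L: Z = jωL = j·3274·0.0328 = 0 + j107.4 Ω
  C: Z = 1/(jωC) = -j/(ω·C) = 0 - j5.753 Ω
Step 3 — Parallel branch: L || C = 1/(1/L + 1/C) = 0 - j6.079 Ω.
Step 4 — Series with R1: Z_total = R1 + (L || C) = 43.9 - j6.079 Ω = 44.32∠-7.9° Ω.

Z = 43.9 - j6.079 Ω = 44.32∠-7.9° Ω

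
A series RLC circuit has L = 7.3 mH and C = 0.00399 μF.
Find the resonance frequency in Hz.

Step 1 — Resonance condition Im(Z)=0 gives ω₀ = 1/√(LC).
Step 2 — ω₀ = 1/√(0.0073·3.99e-09) = 1.853e+05 rad/s.
Step 3 — f₀ = ω₀/(2π) = 2.949e+04 Hz.

f₀ = 2.949e+04 Hz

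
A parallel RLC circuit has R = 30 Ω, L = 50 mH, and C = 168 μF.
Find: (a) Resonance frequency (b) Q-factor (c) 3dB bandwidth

Step 1 — Resonance: ω₀ = 1/√(LC) = 1/√(0.05·0.000168) = 345 rad/s.
Step 2 — f₀ = ω₀/(2π) = 54.91 Hz.
Step 3 — Parallel Q: Q = R/(ω₀L) = 30/(345·0.05) = 1.739.
Step 4 — Bandwidth: Δω = ω₀/Q = 198.4 rad/s; BW = Δω/(2π) = 31.58 Hz.

(a) f₀ = 54.91 Hz  (b) Q = 1.739  (c) BW = 31.58 Hz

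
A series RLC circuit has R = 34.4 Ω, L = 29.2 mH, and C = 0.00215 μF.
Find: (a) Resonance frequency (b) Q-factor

Step 1 — Resonance condition Im(Z)=0 gives ω₀ = 1/√(LC).
Step 2 — ω₀ = 1/√(0.0292·2.15e-09) = 1.262e+05 rad/s.
Step 3 — f₀ = ω₀/(2π) = 2.009e+04 Hz.
Step 4 — Series Q: Q = ω₀L/R = 1.262e+05·0.0292/34.4 = 107.1.

(a) f₀ = 2.009e+04 Hz  (b) Q = 107.1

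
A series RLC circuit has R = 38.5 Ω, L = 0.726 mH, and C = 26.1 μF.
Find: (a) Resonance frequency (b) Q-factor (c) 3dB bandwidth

Step 1 — Resonance: ω₀ = 1/√(LC) = 1/√(0.000726·2.61e-05) = 7265 rad/s.
Step 2 — f₀ = ω₀/(2π) = 1156 Hz.
Step 3 — Series Q: Q = ω₀L/R = 7265·0.000726/38.5 = 0.137.
Step 4 — Bandwidth: Δω = ω₀/Q = 5.303e+04 rad/s; BW = Δω/(2π) = 8440 Hz.

(a) f₀ = 1156 Hz  (b) Q = 0.137  (c) BW = 8440 Hz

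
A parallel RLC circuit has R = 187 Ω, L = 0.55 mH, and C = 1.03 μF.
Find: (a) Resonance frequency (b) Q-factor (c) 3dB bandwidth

Step 1 — Resonance: ω₀ = 1/√(LC) = 1/√(0.00055·1.03e-06) = 4.201e+04 rad/s.
Step 2 — f₀ = ω₀/(2π) = 6687 Hz.
Step 3 — Parallel Q: Q = R/(ω₀L) = 187/(4.201e+04·0.00055) = 8.092.
Step 4 — Bandwidth: Δω = ω₀/Q = 5192 rad/s; BW = Δω/(2π) = 826.3 Hz.

(a) f₀ = 6687 Hz  (b) Q = 8.092  (c) BW = 826.3 Hz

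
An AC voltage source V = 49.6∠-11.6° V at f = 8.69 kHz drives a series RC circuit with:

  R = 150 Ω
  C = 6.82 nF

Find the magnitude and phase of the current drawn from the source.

Step 1 — Angular frequency: ω = 2π·f = 2π·8690 = 5.46e+04 rad/s.
Step 2 — Component impedances:
  R: Z = R = 150 Ω
  C: Z = 1/(jωC) = -j/(ω·C) = 0 - j2685 Ω
Step 3 — Series combination: Z_total = R + C = 150 - j2685 Ω = 2690∠-86.8° Ω.
Step 4 — Source phasor: V = 49.6∠-11.6° V = 48.59 - j9.973 V.
Step 5 — Ohm's law: I = V / Z_total = (48.59 - j9.973) / (150 - j2685) = 0.00471 + j0.01783 A.
Step 6 — Convert to polar: |I| = 0.01844 A, ∠I = 75.2°.

I = 0.01844∠75.2° A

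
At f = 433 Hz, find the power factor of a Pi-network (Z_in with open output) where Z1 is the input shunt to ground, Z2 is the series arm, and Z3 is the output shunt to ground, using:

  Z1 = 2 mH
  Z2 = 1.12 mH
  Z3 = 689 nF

Step 1 — Angular frequency: ω = 2π·f = 2π·433 = 2721 rad/s.
Step 2 — Component impedances:
  Z1: Z = jωL = j·2721·0.002 = 0 + j5.441 Ω
  Z2: Z = jωL = j·2721·0.00112 = 0 + j3.047 Ω
  Z3: Z = 1/(jωC) = -j/(ω·C) = 0 - j533.5 Ω
Step 3 — With open output, the series arm Z2 and the output shunt Z3 appear in series to ground: Z2 + Z3 = 0 - j530.4 Ω.
Step 4 — Parallel with input shunt Z1: Z_in = Z1 || (Z2 + Z3) = 0 + j5.498 Ω = 5.498∠90.0° Ω.
Step 5 — Power factor: PF = cos(φ) = Re(Z)/|Z| = -0/5.498 = -0.
Step 6 — Type: Im(Z) = 5.498 ⇒ lagging (phase φ = 90.0°).

PF = -0 (lagging, φ = 90.0°)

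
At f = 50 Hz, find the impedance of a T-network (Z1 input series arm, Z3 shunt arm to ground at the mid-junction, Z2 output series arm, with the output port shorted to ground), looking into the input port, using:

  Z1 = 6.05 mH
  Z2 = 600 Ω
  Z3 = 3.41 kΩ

Step 1 — Angular frequency: ω = 2π·f = 2π·50 = 314.2 rad/s.
Step 2 — Component impedances:
  Z1: Z = jωL = j·314.2·0.00605 = 0 + j1.901 Ω
  Z2: Z = R = 600 Ω
  Z3: Z = R = 3410 Ω
Step 3 — With the output port shorted to ground, the output series arm Z2 runs from the junction to ground; the shunt arm Z3 also runs from the junction to ground. They appear in parallel: Z3 || Z2 = 510.2 Ω.
Step 4 — Series with input arm Z1: Z_in = Z1 + (Z3 || Z2) = 510.2 + j1.901 Ω = 510.2∠0.2° Ω.

Z = 510.2 + j1.901 Ω = 510.2∠0.2° Ω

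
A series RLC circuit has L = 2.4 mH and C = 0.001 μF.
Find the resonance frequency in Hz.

Step 1 — Resonance condition Im(Z)=0 gives ω₀ = 1/√(LC).
Step 2 — ω₀ = 1/√(0.0024·1e-09) = 6.455e+05 rad/s.
Step 3 — f₀ = ω₀/(2π) = 1.027e+05 Hz.

f₀ = 1.027e+05 Hz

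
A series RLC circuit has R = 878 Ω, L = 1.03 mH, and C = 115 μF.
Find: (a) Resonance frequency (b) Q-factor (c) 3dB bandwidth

Step 1 — Resonance condition Im(Z)=0 gives ω₀ = 1/√(LC).
Step 2 — ω₀ = 1/√(0.00103·0.000115) = 2906 rad/s.
Step 3 — f₀ = ω₀/(2π) = 462.4 Hz.
Step 4 — Series Q: Q = ω₀L/R = 2906·0.00103/878 = 0.003409.
Step 5 — 3dB bandwidth: Δω = ω₀/Q = 8.524e+05 rad/s; BW = Δω/(2π) = 1.357e+05 Hz.

(a) f₀ = 462.4 Hz  (b) Q = 0.003409  (c) BW = 1.357e+05 Hz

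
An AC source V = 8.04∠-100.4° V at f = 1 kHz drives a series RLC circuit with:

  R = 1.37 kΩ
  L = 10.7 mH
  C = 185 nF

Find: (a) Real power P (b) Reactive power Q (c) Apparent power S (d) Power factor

Step 1 — Angular frequency: ω = 2π·f = 2π·1000 = 6283 rad/s.
Step 2 — Component impedances:
  R: Z = R = 1370 Ω
  L: Z = jωL = j·6283·0.0107 = 0 + j67.23 Ω
  C: Z = 1/(jωC) = -j/(ω·C) = 0 - j860.3 Ω
Step 3 — Series combination: Z_total = R + L + C = 1370 - j793.1 Ω = 1583∠-30.1° Ω.
Step 4 — Source phasor: V = 8.04∠-100.4° V = -1.451 - j7.908 V.
Step 5 — Current: I = V / Z = 0.001709 - j0.004783 A = 0.005079∠-70.3° A.
Step 6 — Complex power: S = V·I* = 0.03534 - j0.02046 VA.
Step 7 — Real power: P = Re(S) = 0.03534 W.
Step 8 — Reactive power: Q = Im(S) = -0.02046 VAR.
Step 9 — Apparent power: |S| = 0.04084 VA.
Step 10 — Power factor: PF = P/|S| = 0.8655 (leading).

(a) P = 0.03534 W  (b) Q = -0.02046 VAR  (c) S = 0.04084 VA  (d) PF = 0.8655 (leading)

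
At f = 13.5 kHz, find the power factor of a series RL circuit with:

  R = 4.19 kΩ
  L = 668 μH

Step 1 — Angular frequency: ω = 2π·f = 2π·1.35e+04 = 8.482e+04 rad/s.
Step 2 — Component impedances:
  R: Z = R = 4190 Ω
  L: Z = jωL = j·8.482e+04·0.000668 = 0 + j56.66 Ω
Step 3 — Series combination: Z_total = R + L = 4190 + j56.66 Ω = 4190∠0.8° Ω.
Step 4 — Power factor: PF = cos(φ) = Re(Z)/|Z| = 4190/4190.4 = 0.9999.
Step 5 — Type: Im(Z) = 56.66 ⇒ lagging (phase φ = 0.8°).

PF = 0.9999 (lagging, φ = 0.8°)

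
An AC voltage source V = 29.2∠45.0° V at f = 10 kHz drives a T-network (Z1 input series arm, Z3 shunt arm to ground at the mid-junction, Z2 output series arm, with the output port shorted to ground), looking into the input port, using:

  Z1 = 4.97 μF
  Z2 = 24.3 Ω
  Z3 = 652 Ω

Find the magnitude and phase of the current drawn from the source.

Step 1 — Angular frequency: ω = 2π·f = 2π·1e+04 = 6.283e+04 rad/s.
Step 2 — Component impedances:
  Z1: Z = 1/(jωC) = -j/(ω·C) = 0 - j3.202 Ω
  Z2: Z = R = 24.3 Ω
  Z3: Z = R = 652 Ω
Step 3 — With the output port shorted to ground, the output series arm Z2 runs from the junction to ground; the shunt arm Z3 also runs from the junction to ground. They appear in parallel: Z3 || Z2 = 23.43 Ω.
Step 4 — Series with input arm Z1: Z_in = Z1 + (Z3 || Z2) = 23.43 - j3.202 Ω = 23.64∠-7.8° Ω.
Step 5 — Source phasor: V = 29.2∠45.0° V = 20.65 + j20.65 V.
Step 6 — Ohm's law: I = V / Z_total = (20.65 + j20.65) / (23.43 - j3.202) = 0.7469 + j0.9835 A.
Step 7 — Convert to polar: |I| = 1.235 A, ∠I = 52.8°.

I = 1.235∠52.8° A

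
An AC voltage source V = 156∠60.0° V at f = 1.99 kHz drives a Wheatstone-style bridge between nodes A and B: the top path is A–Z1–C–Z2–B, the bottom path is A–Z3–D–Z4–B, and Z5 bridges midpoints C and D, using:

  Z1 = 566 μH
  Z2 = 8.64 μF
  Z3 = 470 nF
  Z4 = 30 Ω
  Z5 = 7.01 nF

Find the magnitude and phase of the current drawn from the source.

Step 1 — Angular frequency: ω = 2π·f = 2π·1990 = 1.25e+04 rad/s.
Step 2 — Component impedances:
  Z1: Z = jωL = j·1.25e+04·0.000566 = 0 + j7.077 Ω
  Z2: Z = 1/(jωC) = -j/(ω·C) = 0 - j9.257 Ω
  Z3: Z = 1/(jωC) = -j/(ω·C) = 0 - j170.2 Ω
  Z4: Z = R = 30 Ω
  Z5: Z = 1/(jωC) = -j/(ω·C) = 0 - j1.141e+04 Ω
Step 3 — Bridge requires nodal analysis (the Z5 bridge couples midpoints C and D, so the two paths cannot be reduced to a simple series/parallel combination). Setting node B to ground and injecting 1 A at node A, the 3-node admittance system at A, C, D solves to V_A = Z_AB = 0.005228 - j2.146 Ω = 2.146∠-89.9° Ω.
Step 4 — Source phasor: V = 156∠60.0° V = 78 + j135.1 V.
Step 5 — Ohm's law: I = V / Z_total = (78 + j135.1) / (0.005228 - j2.146) = -62.87 + j36.51 A.
Step 6 — Convert to polar: |I| = 72.7 A, ∠I = 149.9°.

I = 72.7∠149.9° A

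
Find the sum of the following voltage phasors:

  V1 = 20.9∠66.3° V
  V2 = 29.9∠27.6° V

Step 1 — Convert each phasor to rectangular form:
  V1 = 20.9·(cos(66.3°) + j·sin(66.3°)) = 8.401 + j19.14 V
  V2 = 29.9·(cos(27.6°) + j·sin(27.6°)) = 26.5 + j13.85 V
Step 2 — Sum components: V_total = 34.9 + j32.99 V.
Step 3 — Convert to polar: |V_total| = 48.02 V, ∠V_total = 43.4°.

V_total = 48.02∠43.4° V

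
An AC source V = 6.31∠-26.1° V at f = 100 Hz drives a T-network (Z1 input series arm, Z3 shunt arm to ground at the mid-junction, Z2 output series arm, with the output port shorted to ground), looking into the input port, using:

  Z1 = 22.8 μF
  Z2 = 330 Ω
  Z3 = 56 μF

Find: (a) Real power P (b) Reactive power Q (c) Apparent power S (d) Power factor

Step 1 — Angular frequency: ω = 2π·f = 2π·100 = 628.3 rad/s.
Step 2 — Component impedances:
  Z1: Z = 1/(jωC) = -j/(ω·C) = 0 - j69.8 Ω
  Z2: Z = R = 330 Ω
  Z3: Z = 1/(jωC) = -j/(ω·C) = 0 - j28.42 Ω
Step 3 — With the output port shorted to ground, the output series arm Z2 runs from the junction to ground; the shunt arm Z3 also runs from the junction to ground. They appear in parallel: Z3 || Z2 = 2.43 - j28.21 Ω.
Step 4 — Series with input arm Z1: Z_in = Z1 + (Z3 || Z2) = 2.43 - j98.02 Ω = 98.05∠-88.6° Ω.
Step 5 — Source phasor: V = 6.31∠-26.1° V = 5.667 - j2.776 V.
Step 6 — Current: I = V / Z = 0.02974 + j0.05708 A = 0.06436∠62.5° A.
Step 7 — Complex power: S = V·I* = 0.01006 - j0.406 VA.
Step 8 — Real power: P = Re(S) = 0.01006 W.
Step 9 — Reactive power: Q = Im(S) = -0.406 VAR.
Step 10 — Apparent power: |S| = 0.4061 VA.
Step 11 — Power factor: PF = P/|S| = 0.02478 (leading).

(a) P = 0.01006 W  (b) Q = -0.406 VAR  (c) S = 0.4061 VA  (d) PF = 0.02478 (leading)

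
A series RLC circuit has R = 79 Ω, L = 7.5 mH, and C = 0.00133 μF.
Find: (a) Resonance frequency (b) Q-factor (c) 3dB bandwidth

Step 1 — Resonance condition Im(Z)=0 gives ω₀ = 1/√(LC).
Step 2 — ω₀ = 1/√(0.0075·1.33e-09) = 3.166e+05 rad/s.
Step 3 — f₀ = ω₀/(2π) = 5.039e+04 Hz.
Step 4 — Series Q: Q = ω₀L/R = 3.166e+05·0.0075/79 = 30.06.
Step 5 — 3dB bandwidth: Δω = ω₀/Q = 1.053e+04 rad/s; BW = Δω/(2π) = 1676 Hz.

(a) f₀ = 5.039e+04 Hz  (b) Q = 30.06  (c) BW = 1676 Hz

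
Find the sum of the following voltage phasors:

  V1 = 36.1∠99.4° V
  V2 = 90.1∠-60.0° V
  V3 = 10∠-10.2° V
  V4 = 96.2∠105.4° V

Step 1 — Convert each phasor to rectangular form:
  V1 = 36.1·(cos(99.4°) + j·sin(99.4°)) = -5.896 + j35.62 V
  V2 = 90.1·(cos(-60.0°) + j·sin(-60.0°)) = 45.05 - j78.03 V
  V3 = 10·(cos(-10.2°) + j·sin(-10.2°)) = 9.842 - j1.771 V
  V4 = 96.2·(cos(105.4°) + j·sin(105.4°)) = -25.55 + j92.75 V
Step 2 — Sum components: V_total = 23.45 + j48.56 V.
Step 3 — Convert to polar: |V_total| = 53.93 V, ∠V_total = 64.2°.

V_total = 53.93∠64.2° V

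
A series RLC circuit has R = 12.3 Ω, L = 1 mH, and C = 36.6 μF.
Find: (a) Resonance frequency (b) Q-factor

Step 1 — Resonance condition Im(Z)=0 gives ω₀ = 1/√(LC).
Step 2 — ω₀ = 1/√(0.001·3.66e-05) = 5227 rad/s.
Step 3 — f₀ = ω₀/(2π) = 831.9 Hz.
Step 4 — Series Q: Q = ω₀L/R = 5227·0.001/12.3 = 0.425.

(a) f₀ = 831.9 Hz  (b) Q = 0.425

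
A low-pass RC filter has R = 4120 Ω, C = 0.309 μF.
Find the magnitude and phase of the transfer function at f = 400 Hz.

Step 1 — Angular frequency: ω = 2π·400 = 2513 rad/s.
Step 2 — Transfer function: H(jω) = 1/(1 + jωRC).
Step 3 — Denominator: 1 + jωRC = 1 + j·2513·4120·3.09e-07 = 1 + j3.2.
Step 4 — H = 0.08899 - j0.2847.
Step 5 — Magnitude: |H| = 0.2983 (-10.5 dB); phase: φ = -72.6°.

|H| = 0.2983 (-10.5 dB), φ = -72.6°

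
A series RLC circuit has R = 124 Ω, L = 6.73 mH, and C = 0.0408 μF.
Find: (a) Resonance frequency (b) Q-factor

Step 1 — Resonance condition Im(Z)=0 gives ω₀ = 1/√(LC).
Step 2 — ω₀ = 1/√(0.00673·4.08e-08) = 6.035e+04 rad/s.
Step 3 — f₀ = ω₀/(2π) = 9605 Hz.
Step 4 — Series Q: Q = ω₀L/R = 6.035e+04·0.00673/124 = 3.275.

(a) f₀ = 9605 Hz  (b) Q = 3.275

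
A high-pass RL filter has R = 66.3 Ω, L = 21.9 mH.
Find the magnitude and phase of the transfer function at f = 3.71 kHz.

Step 1 — Angular frequency: ω = 2π·3710 = 2.331e+04 rad/s.
Step 2 — Transfer function: H(jω) = jωL/(R + jωL).
Step 3 — Numerator jωL = j·510.5; denominator R + jωL = 66.3 + j510.5.
Step 4 — H = 0.9834 + j0.1277.
Step 5 — Magnitude: |H| = 0.9917 (-0.1 dB); phase: φ = 7.4°.

|H| = 0.9917 (-0.1 dB), φ = 7.4°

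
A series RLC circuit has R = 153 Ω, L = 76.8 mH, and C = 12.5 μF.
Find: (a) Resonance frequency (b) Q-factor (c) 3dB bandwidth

Step 1 — Resonance: ω₀ = 1/√(LC) = 1/√(0.0768·1.25e-05) = 1021 rad/s.
Step 2 — f₀ = ω₀/(2π) = 162.4 Hz.
Step 3 — Series Q: Q = ω₀L/R = 1021·0.0768/153 = 0.5123.
Step 4 — Bandwidth: Δω = ω₀/Q = 1992 rad/s; BW = Δω/(2π) = 317.1 Hz.

(a) f₀ = 162.4 Hz  (b) Q = 0.5123  (c) BW = 317.1 Hz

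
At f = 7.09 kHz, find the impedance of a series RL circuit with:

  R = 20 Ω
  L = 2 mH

Step 1 — Angular frequency: ω = 2π·f = 2π·7090 = 4.455e+04 rad/s.
Step 2 — Component impedances:
  R: Z = R = 20 Ω
  L: Z = jωL = j·4.455e+04·0.002 = 0 + j89.1 Ω
Step 3 — Series combination: Z_total = R + L = 20 + j89.1 Ω = 91.31∠77.3° Ω.

Z = 20 + j89.1 Ω = 91.31∠77.3° Ω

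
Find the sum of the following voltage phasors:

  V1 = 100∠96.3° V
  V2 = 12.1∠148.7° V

Step 1 — Convert each phasor to rectangular form:
  V1 = 100·(cos(96.3°) + j·sin(96.3°)) = -10.97 + j99.4 V
  V2 = 12.1·(cos(148.7°) + j·sin(148.7°)) = -10.34 + j6.286 V
Step 2 — Sum components: V_total = -21.31 + j105.7 V.
Step 3 — Convert to polar: |V_total| = 107.8 V, ∠V_total = 101.4°.

V_total = 107.8∠101.4° V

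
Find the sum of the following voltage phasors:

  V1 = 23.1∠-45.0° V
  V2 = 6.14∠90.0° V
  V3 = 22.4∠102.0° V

Step 1 — Convert each phasor to rectangular form:
  V1 = 23.1·(cos(-45.0°) + j·sin(-45.0°)) = 16.33 - j16.33 V
  V2 = 6.14·(cos(90.0°) + j·sin(90.0°)) = 0 + j6.14 V
  V3 = 22.4·(cos(102.0°) + j·sin(102.0°)) = -4.657 + j21.91 V
Step 2 — Sum components: V_total = 11.68 + j11.72 V.
Step 3 — Convert to polar: |V_total| = 16.54 V, ∠V_total = 45.1°.

V_total = 16.54∠45.1° V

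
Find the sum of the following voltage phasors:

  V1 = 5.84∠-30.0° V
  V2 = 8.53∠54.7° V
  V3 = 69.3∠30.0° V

Step 1 — Convert each phasor to rectangular form:
  V1 = 5.84·(cos(-30.0°) + j·sin(-30.0°)) = 5.058 - j2.92 V
  V2 = 8.53·(cos(54.7°) + j·sin(54.7°)) = 4.929 + j6.962 V
  V3 = 69.3·(cos(30.0°) + j·sin(30.0°)) = 60.02 + j34.65 V
Step 2 — Sum components: V_total = 70 + j38.69 V.
Step 3 — Convert to polar: |V_total| = 79.98 V, ∠V_total = 28.9°.

V_total = 79.98∠28.9° V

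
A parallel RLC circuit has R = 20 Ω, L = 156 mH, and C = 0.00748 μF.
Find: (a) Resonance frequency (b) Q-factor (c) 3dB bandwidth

Step 1 — Resonance: ω₀ = 1/√(LC) = 1/√(0.156·7.48e-09) = 2.927e+04 rad/s.
Step 2 — f₀ = ω₀/(2π) = 4659 Hz.
Step 3 — Parallel Q: Q = R/(ω₀L) = 20/(2.927e+04·0.156) = 0.004379.
Step 4 — Bandwidth: Δω = ω₀/Q = 6.684e+06 rad/s; BW = Δω/(2π) = 1.064e+06 Hz.

(a) f₀ = 4659 Hz  (b) Q = 0.004379  (c) BW = 1.064e+06 Hz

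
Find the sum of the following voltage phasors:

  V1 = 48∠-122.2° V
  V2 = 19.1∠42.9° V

Step 1 — Convert each phasor to rectangular form:
  V1 = 48·(cos(-122.2°) + j·sin(-122.2°)) = -25.58 - j40.62 V
  V2 = 19.1·(cos(42.9°) + j·sin(42.9°)) = 13.99 + j13 V
Step 2 — Sum components: V_total = -11.59 - j27.62 V.
Step 3 — Convert to polar: |V_total| = 29.95 V, ∠V_total = -112.8°.

V_total = 29.95∠-112.8° V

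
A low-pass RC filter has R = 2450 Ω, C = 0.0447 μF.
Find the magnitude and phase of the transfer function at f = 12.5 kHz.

Step 1 — Angular frequency: ω = 2π·1.25e+04 = 7.854e+04 rad/s.
Step 2 — Transfer function: H(jω) = 1/(1 + jωRC).
Step 3 — Denominator: 1 + jωRC = 1 + j·7.854e+04·2450·4.47e-08 = 1 + j8.601.
Step 4 — H = 0.01334 - j0.1147.
Step 5 — Magnitude: |H| = 0.1155 (-18.7 dB); phase: φ = -83.4°.

|H| = 0.1155 (-18.7 dB), φ = -83.4°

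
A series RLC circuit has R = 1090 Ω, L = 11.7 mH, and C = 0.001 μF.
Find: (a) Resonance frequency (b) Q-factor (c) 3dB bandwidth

Step 1 — Resonance condition Im(Z)=0 gives ω₀ = 1/√(LC).
Step 2 — ω₀ = 1/√(0.0117·1e-09) = 2.924e+05 rad/s.
Step 3 — f₀ = ω₀/(2π) = 4.653e+04 Hz.
Step 4 — Series Q: Q = ω₀L/R = 2.924e+05·0.0117/1090 = 3.138.
Step 5 — 3dB bandwidth: Δω = ω₀/Q = 9.316e+04 rad/s; BW = Δω/(2π) = 1.483e+04 Hz.

(a) f₀ = 4.653e+04 Hz  (b) Q = 3.138  (c) BW = 1.483e+04 Hz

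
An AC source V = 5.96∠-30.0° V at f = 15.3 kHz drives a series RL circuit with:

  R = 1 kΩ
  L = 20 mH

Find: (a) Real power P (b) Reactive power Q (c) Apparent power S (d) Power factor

Step 1 — Angular frequency: ω = 2π·f = 2π·1.53e+04 = 9.613e+04 rad/s.
Step 2 — Component impedances:
  R: Z = R = 1000 Ω
  L: Z = jωL = j·9.613e+04·0.02 = 0 + j1923 Ω
Step 3 — Series combination: Z_total = R + L = 1000 + j1923 Ω = 2167∠62.5° Ω.
Step 4 — Source phasor: V = 5.96∠-30.0° V = 5.162 - j2.98 V.
Step 5 — Current: I = V / Z = -0.0001209 - j0.002747 A = 0.00275∠-92.5° A.
Step 6 — Complex power: S = V·I* = 0.007563 + j0.01454 VA.
Step 7 — Real power: P = Re(S) = 0.007563 W.
Step 8 — Reactive power: Q = Im(S) = 0.01454 VAR.
Step 9 — Apparent power: |S| = 0.01639 VA.
Step 10 — Power factor: PF = P/|S| = 0.4614 (lagging).

(a) P = 0.007563 W  (b) Q = 0.01454 VAR  (c) S = 0.01639 VA  (d) PF = 0.4614 (lagging)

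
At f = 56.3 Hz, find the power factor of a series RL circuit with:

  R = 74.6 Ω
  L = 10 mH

Step 1 — Angular frequency: ω = 2π·f = 2π·56.3 = 353.7 rad/s.
Step 2 — Component impedances:
  R: Z = R = 74.6 Ω
  L: Z = jωL = j·353.7·0.01 = 0 + j3.537 Ω
Step 3 — Series combination: Z_total = R + L = 74.6 + j3.537 Ω = 74.68∠2.7° Ω.
Step 4 — Power factor: PF = cos(φ) = Re(Z)/|Z| = 74.6/74.68 = 0.9989.
Step 5 — Type: Im(Z) = 3.537 ⇒ lagging (phase φ = 2.7°).

PF = 0.9989 (lagging, φ = 2.7°)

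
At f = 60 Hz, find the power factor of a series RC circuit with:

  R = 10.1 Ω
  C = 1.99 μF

Step 1 — Angular frequency: ω = 2π·f = 2π·60 = 377 rad/s.
Step 2 — Component impedances:
  R: Z = R = 10.1 Ω
  C: Z = 1/(jωC) = -j/(ω·C) = 0 - j1333 Ω
Step 3 — Series combination: Z_total = R + C = 10.1 - j1333 Ω = 1333∠-89.6° Ω.
Step 4 — Power factor: PF = cos(φ) = Re(Z)/|Z| = 10.1/1333 = 0.007577.
Step 5 — Type: Im(Z) = -1333 ⇒ leading (phase φ = -89.6°).

PF = 0.007577 (leading, φ = -89.6°)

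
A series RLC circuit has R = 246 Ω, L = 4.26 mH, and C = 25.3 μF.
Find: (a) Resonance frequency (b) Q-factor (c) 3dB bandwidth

Step 1 — Resonance: ω₀ = 1/√(LC) = 1/√(0.00426·2.53e-05) = 3046 rad/s.
Step 2 — f₀ = ω₀/(2π) = 484.8 Hz.
Step 3 — Series Q: Q = ω₀L/R = 3046·0.00426/246 = 0.05275.
Step 4 — Bandwidth: Δω = ω₀/Q = 5.775e+04 rad/s; BW = Δω/(2π) = 9191 Hz.

(a) f₀ = 484.8 Hz  (b) Q = 0.05275  (c) BW = 9191 Hz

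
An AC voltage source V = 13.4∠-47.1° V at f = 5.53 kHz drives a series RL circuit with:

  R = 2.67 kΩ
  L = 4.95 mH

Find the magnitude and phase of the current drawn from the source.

Step 1 — Angular frequency: ω = 2π·f = 2π·5530 = 3.475e+04 rad/s.
Step 2 — Component impedances:
  R: Z = R = 2670 Ω
  L: Z = jωL = j·3.475e+04·0.00495 = 0 + j172 Ω
Step 3 — Series combination: Z_total = R + L = 2670 + j172 Ω = 2676∠3.7° Ω.
Step 4 — Source phasor: V = 13.4∠-47.1° V = 9.122 - j9.816 V.
Step 5 — Ohm's law: I = V / Z_total = (9.122 - j9.816) / (2670 + j172) = 0.003166 - j0.00388 A.
Step 6 — Convert to polar: |I| = 0.005008 A, ∠I = -50.8°.

I = 0.005008∠-50.8° A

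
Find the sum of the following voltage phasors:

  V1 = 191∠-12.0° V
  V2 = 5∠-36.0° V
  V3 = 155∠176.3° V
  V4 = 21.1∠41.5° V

Step 1 — Convert each phasor to rectangular form:
  V1 = 191·(cos(-12.0°) + j·sin(-12.0°)) = 186.8 - j39.71 V
  V2 = 5·(cos(-36.0°) + j·sin(-36.0°)) = 4.045 - j2.939 V
  V3 = 155·(cos(176.3°) + j·sin(176.3°)) = -154.7 + j10 V
  V4 = 21.1·(cos(41.5°) + j·sin(41.5°)) = 15.8 + j13.98 V
Step 2 — Sum components: V_total = 52 - j18.67 V.
Step 3 — Convert to polar: |V_total| = 55.25 V, ∠V_total = -19.7°.

V_total = 55.25∠-19.7° V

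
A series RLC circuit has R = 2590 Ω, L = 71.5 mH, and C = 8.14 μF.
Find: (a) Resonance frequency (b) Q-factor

Step 1 — Resonance condition Im(Z)=0 gives ω₀ = 1/√(LC).
Step 2 — ω₀ = 1/√(0.0715·8.14e-06) = 1311 rad/s.
Step 3 — f₀ = ω₀/(2π) = 208.6 Hz.
Step 4 — Series Q: Q = ω₀L/R = 1311·0.0715/2590 = 0.03619.

(a) f₀ = 208.6 Hz  (b) Q = 0.03619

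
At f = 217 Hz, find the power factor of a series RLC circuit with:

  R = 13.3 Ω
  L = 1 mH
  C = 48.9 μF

Step 1 — Angular frequency: ω = 2π·f = 2π·217 = 1363 rad/s.
Step 2 — Component impedances:
  R: Z = R = 13.3 Ω
  L: Z = jωL = j·1363·0.001 = 0 + j1.363 Ω
  C: Z = 1/(jωC) = -j/(ω·C) = 0 - j15 Ω
Step 3 — Series combination: Z_total = R + L + C = 13.3 - j13.64 Ω = 19.05∠-45.7° Ω.
Step 4 — Power factor: PF = cos(φ) = Re(Z)/|Z| = 13.3/19.0475 = 0.6983.
Step 5 — Type: Im(Z) = -13.64 ⇒ leading (phase φ = -45.7°).

PF = 0.6983 (leading, φ = -45.7°)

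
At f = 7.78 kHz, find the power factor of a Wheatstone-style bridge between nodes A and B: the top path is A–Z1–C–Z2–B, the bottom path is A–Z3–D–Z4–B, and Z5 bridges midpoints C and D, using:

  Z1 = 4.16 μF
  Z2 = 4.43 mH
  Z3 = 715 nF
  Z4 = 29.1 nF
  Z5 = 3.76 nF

Step 1 — Angular frequency: ω = 2π·f = 2π·7780 = 4.888e+04 rad/s.
Step 2 — Component impedances:
  Z1: Z = 1/(jωC) = -j/(ω·C) = 0 - j4.918 Ω
  Z2: Z = jωL = j·4.888e+04·0.00443 = 0 + j216.6 Ω
  Z3: Z = 1/(jωC) = -j/(ω·C) = 0 - j28.61 Ω
  Z4: Z = 1/(jωC) = -j/(ω·C) = 0 - j703 Ω
  Z5: Z = 1/(jωC) = -j/(ω·C) = 0 - j5441 Ω
Step 3 — Bridge requires nodal analysis (the Z5 bridge couples midpoints C and D, so the two paths cannot be reduced to a simple series/parallel combination). Setting node B to ground and injecting 1 A at node A, the 3-node admittance system at A, C, D solves to V_A = Z_AB = 0 + j297.8 Ω = 297.8∠90.0° Ω.
Step 4 — Power factor: PF = cos(φ) = Re(Z)/|Z| = 0/297.8 = 0.
Step 5 — Type: Im(Z) = 297.8 ⇒ lagging (phase φ = 90.0°).

PF = 0 (lagging, φ = 90.0°)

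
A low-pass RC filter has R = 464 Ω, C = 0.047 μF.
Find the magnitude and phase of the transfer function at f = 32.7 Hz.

Step 1 — Angular frequency: ω = 2π·32.7 = 205.5 rad/s.
Step 2 — Transfer function: H(jω) = 1/(1 + jωRC).
Step 3 — Denominator: 1 + jωRC = 1 + j·205.5·464·4.7e-08 = 1 + j0.004481.
Step 4 — H = 1 - j0.004481.
Step 5 — Magnitude: |H| = 1 (-0.0 dB); phase: φ = -0.3°.

|H| = 1 (-0.0 dB), φ = -0.3°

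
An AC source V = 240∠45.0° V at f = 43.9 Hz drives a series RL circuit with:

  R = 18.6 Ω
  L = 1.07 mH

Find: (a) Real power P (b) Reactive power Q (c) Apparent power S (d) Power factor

Step 1 — Angular frequency: ω = 2π·f = 2π·43.9 = 275.8 rad/s.
Step 2 — Component impedances:
  R: Z = R = 18.6 Ω
  L: Z = jωL = j·275.8·0.00107 = 0 + j0.2951 Ω
Step 3 — Series combination: Z_total = R + L = 18.6 + j0.2951 Ω = 18.6∠0.9° Ω.
Step 4 — Source phasor: V = 240∠45.0° V = 169.7 + j169.7 V.
Step 5 — Current: I = V / Z = 9.266 + j8.977 A = 12.9∠44.1° A.
Step 6 — Complex power: S = V·I* = 3096 + j49.13 VA.
Step 7 — Real power: P = Re(S) = 3096 W.
Step 8 — Reactive power: Q = Im(S) = 49.13 VAR.
Step 9 — Apparent power: |S| = 3096 VA.
Step 10 — Power factor: PF = P/|S| = 0.9999 (lagging).

(a) P = 3096 W  (b) Q = 49.13 VAR  (c) S = 3096 VA  (d) PF = 0.9999 (lagging)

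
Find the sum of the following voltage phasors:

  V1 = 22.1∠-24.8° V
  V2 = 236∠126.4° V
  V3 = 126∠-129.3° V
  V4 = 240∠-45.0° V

Step 1 — Convert each phasor to rectangular form:
  V1 = 22.1·(cos(-24.8°) + j·sin(-24.8°)) = 20.06 - j9.27 V
  V2 = 236·(cos(126.4°) + j·sin(126.4°)) = -140 + j190 V
  V3 = 126·(cos(-129.3°) + j·sin(-129.3°)) = -79.81 - j97.5 V
  V4 = 240·(cos(-45.0°) + j·sin(-45.0°)) = 169.7 - j169.7 V
Step 2 — Sum components: V_total = -30.09 - j86.52 V.
Step 3 — Convert to polar: |V_total| = 91.61 V, ∠V_total = -109.2°.

V_total = 91.61∠-109.2° V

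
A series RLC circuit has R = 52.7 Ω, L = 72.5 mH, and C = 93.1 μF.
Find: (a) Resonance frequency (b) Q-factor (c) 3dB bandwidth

Step 1 — Resonance condition Im(Z)=0 gives ω₀ = 1/√(LC).
Step 2 — ω₀ = 1/√(0.0725·9.31e-05) = 384.9 rad/s.
Step 3 — f₀ = ω₀/(2π) = 61.26 Hz.
Step 4 — Series Q: Q = ω₀L/R = 384.9·0.0725/52.7 = 0.5295.
Step 5 — 3dB bandwidth: Δω = ω₀/Q = 726.9 rad/s; BW = Δω/(2π) = 115.7 Hz.

(a) f₀ = 61.26 Hz  (b) Q = 0.5295  (c) BW = 115.7 Hz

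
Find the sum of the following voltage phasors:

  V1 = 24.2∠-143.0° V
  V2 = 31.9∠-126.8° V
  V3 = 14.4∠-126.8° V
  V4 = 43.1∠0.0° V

Step 1 — Convert each phasor to rectangular form:
  V1 = 24.2·(cos(-143.0°) + j·sin(-143.0°)) = -19.33 - j14.56 V
  V2 = 31.9·(cos(-126.8°) + j·sin(-126.8°)) = -19.11 - j25.54 V
  V3 = 14.4·(cos(-126.8°) + j·sin(-126.8°)) = -8.626 - j11.53 V
  V4 = 43.1·(cos(0.0°) + j·sin(0.0°)) = 43.1 V
Step 2 — Sum components: V_total = -3.962 - j51.64 V.
Step 3 — Convert to polar: |V_total| = 51.79 V, ∠V_total = -94.4°.

V_total = 51.79∠-94.4° V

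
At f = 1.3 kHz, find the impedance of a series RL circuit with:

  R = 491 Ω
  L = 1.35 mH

Step 1 — Angular frequency: ω = 2π·f = 2π·1300 = 8168 rad/s.
Step 2 — Component impedances:
  R: Z = R = 491 Ω
  L: Z = jωL = j·8168·0.00135 = 0 + j11.03 Ω
Step 3 — Series combination: Z_total = R + L = 491 + j11.03 Ω = 491.1∠1.3° Ω.

Z = 491 + j11.03 Ω = 491.1∠1.3° Ω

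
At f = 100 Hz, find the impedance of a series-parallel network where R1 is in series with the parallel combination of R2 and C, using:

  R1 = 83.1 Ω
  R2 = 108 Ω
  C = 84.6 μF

Step 1 — Angular frequency: ω = 2π·f = 2π·100 = 628.3 rad/s.
Step 2 — Component impedances:
  R1: Z = R = 83.1 Ω
  R2: Z = R = 108 Ω
  C: Z = 1/(jωC) = -j/(ω·C) = 0 - j18.81 Ω
Step 3 — Parallel branch: R2 || C = 1/(1/R2 + 1/C) = 3.18 - j18.26 Ω.
Step 4 — Series with R1: Z_total = R1 + (R2 || C) = 86.28 - j18.26 Ω = 88.19∠-11.9° Ω.

Z = 86.28 - j18.26 Ω = 88.19∠-11.9° Ω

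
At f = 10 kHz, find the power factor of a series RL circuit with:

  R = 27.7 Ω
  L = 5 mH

Step 1 — Angular frequency: ω = 2π·f = 2π·1e+04 = 6.283e+04 rad/s.
Step 2 — Component impedances:
  R: Z = R = 27.7 Ω
  L: Z = jωL = j·6.283e+04·0.005 = 0 + j314.2 Ω
Step 3 — Series combination: Z_total = R + L = 27.7 + j314.2 Ω = 315.4∠85.0° Ω.
Step 4 — Power factor: PF = cos(φ) = Re(Z)/|Z| = 27.7/315.38 = 0.08783.
Step 5 — Type: Im(Z) = 314.2 ⇒ lagging (phase φ = 85.0°).

PF = 0.08783 (lagging, φ = 85.0°)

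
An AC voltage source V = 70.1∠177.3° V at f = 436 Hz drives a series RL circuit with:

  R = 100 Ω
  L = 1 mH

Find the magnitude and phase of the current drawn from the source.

Step 1 — Angular frequency: ω = 2π·f = 2π·436 = 2739 rad/s.
Step 2 — Component impedances:
  R: Z = R = 100 Ω
  L: Z = jωL = j·2739·0.001 = 0 + j2.739 Ω
Step 3 — Series combination: Z_total = R + L = 100 + j2.739 Ω = 100∠1.6° Ω.
Step 4 — Source phasor: V = 70.1∠177.3° V = -70.02 + j3.302 V.
Step 5 — Ohm's law: I = V / Z_total = (-70.02 + j3.302) / (100 + j2.739) = -0.6988 + j0.05216 A.
Step 6 — Convert to polar: |I| = 0.7007 A, ∠I = 175.7°.

I = 0.7007∠175.7° A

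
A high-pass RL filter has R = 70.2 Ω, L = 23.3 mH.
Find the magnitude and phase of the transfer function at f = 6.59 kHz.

Step 1 — Angular frequency: ω = 2π·6590 = 4.141e+04 rad/s.
Step 2 — Transfer function: H(jω) = jωL/(R + jωL).
Step 3 — Numerator jωL = j·964.8; denominator R + jωL = 70.2 + j964.8.
Step 4 — H = 0.9947 + j0.07238.
Step 5 — Magnitude: |H| = 0.9974 (-0.0 dB); phase: φ = 4.2°.

|H| = 0.9974 (-0.0 dB), φ = 4.2°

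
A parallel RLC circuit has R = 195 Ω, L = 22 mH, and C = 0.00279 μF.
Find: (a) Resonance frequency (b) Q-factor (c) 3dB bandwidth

Step 1 — Resonance: ω₀ = 1/√(LC) = 1/√(0.022·2.79e-09) = 1.276e+05 rad/s.
Step 2 — f₀ = ω₀/(2π) = 2.031e+04 Hz.
Step 3 — Parallel Q: Q = R/(ω₀L) = 195/(1.276e+05·0.022) = 0.06944.
Step 4 — Bandwidth: Δω = ω₀/Q = 1.838e+06 rad/s; BW = Δω/(2π) = 2.925e+05 Hz.

(a) f₀ = 2.031e+04 Hz  (b) Q = 0.06944  (c) BW = 2.925e+05 Hz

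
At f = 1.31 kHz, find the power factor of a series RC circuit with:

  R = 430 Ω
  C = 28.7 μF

Step 1 — Angular frequency: ω = 2π·f = 2π·1310 = 8231 rad/s.
Step 2 — Component impedances:
  R: Z = R = 430 Ω
  C: Z = 1/(jωC) = -j/(ω·C) = 0 - j4.233 Ω
Step 3 — Series combination: Z_total = R + C = 430 - j4.233 Ω = 430∠-0.6° Ω.
Step 4 — Power factor: PF = cos(φ) = Re(Z)/|Z| = 430/430 = 1.
Step 5 — Type: Im(Z) = -4.233 ⇒ leading (phase φ = -0.6°).

PF = 1 (leading, φ = -0.6°)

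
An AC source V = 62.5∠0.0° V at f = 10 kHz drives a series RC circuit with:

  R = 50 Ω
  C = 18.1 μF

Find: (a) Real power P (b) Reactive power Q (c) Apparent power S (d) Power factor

Step 1 — Angular frequency: ω = 2π·f = 2π·1e+04 = 6.283e+04 rad/s.
Step 2 — Component impedances:
  R: Z = R = 50 Ω
  C: Z = 1/(jωC) = -j/(ω·C) = 0 - j0.8793 Ω
Step 3 — Series combination: Z_total = R + C = 50 - j0.8793 Ω = 50.01∠-1.0° Ω.
Step 4 — Source phasor: V = 62.5∠0.0° V = 62.5 V.
Step 5 — Current: I = V / Z = 1.25 + j0.02198 A = 1.25∠1.0° A.
Step 6 — Complex power: S = V·I* = 78.1 - j1.373 VA.
Step 7 — Real power: P = Re(S) = 78.1 W.
Step 8 — Reactive power: Q = Im(S) = -1.373 VAR.
Step 9 — Apparent power: |S| = 78.11 VA.
Step 10 — Power factor: PF = P/|S| = 0.9998 (leading).

(a) P = 78.1 W  (b) Q = -1.373 VAR  (c) S = 78.11 VA  (d) PF = 0.9998 (leading)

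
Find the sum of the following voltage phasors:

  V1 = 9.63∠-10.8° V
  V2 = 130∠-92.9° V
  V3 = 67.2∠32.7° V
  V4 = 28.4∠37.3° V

Step 1 — Convert each phasor to rectangular form:
  V1 = 9.63·(cos(-10.8°) + j·sin(-10.8°)) = 9.459 - j1.804 V
  V2 = 130·(cos(-92.9°) + j·sin(-92.9°)) = -6.577 - j129.8 V
  V3 = 67.2·(cos(32.7°) + j·sin(32.7°)) = 56.55 + j36.3 V
  V4 = 28.4·(cos(37.3°) + j·sin(37.3°)) = 22.59 + j17.21 V
Step 2 — Sum components: V_total = 82.02 - j78.12 V.
Step 3 — Convert to polar: |V_total| = 113.3 V, ∠V_total = -43.6°.

V_total = 113.3∠-43.6° V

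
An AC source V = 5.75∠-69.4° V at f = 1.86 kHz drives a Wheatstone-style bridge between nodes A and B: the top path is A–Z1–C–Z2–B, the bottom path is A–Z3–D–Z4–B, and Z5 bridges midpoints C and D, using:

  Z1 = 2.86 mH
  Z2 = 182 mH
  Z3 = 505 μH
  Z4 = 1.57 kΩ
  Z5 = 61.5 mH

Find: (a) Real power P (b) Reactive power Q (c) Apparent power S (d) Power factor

Step 1 — Angular frequency: ω = 2π·f = 2π·1860 = 1.169e+04 rad/s.
Step 2 — Component impedances:
  Z1: Z = jωL = j·1.169e+04·0.00286 = 0 + j33.42 Ω
  Z2: Z = jωL = j·1.169e+04·0.182 = 0 + j2127 Ω
  Z3: Z = jωL = j·1.169e+04·0.000505 = 0 + j5.902 Ω
  Z4: Z = R = 1570 Ω
  Z5: Z = jωL = j·1.169e+04·0.0615 = 0 + j718.7 Ω
Step 3 — Bridge requires nodal analysis (the Z5 bridge couples midpoints C and D, so the two paths cannot be reduced to a simple series/parallel combination). Setting node B to ground and injecting 1 A at node A, the 3-node admittance system at A, C, D solves to V_A = Z_AB = 1023 + j748.2 Ω = 1268∠36.2° Ω.
Step 4 — Source phasor: V = 5.75∠-69.4° V = 2.023 - j5.382 V.
Step 5 — Current: I = V / Z = -0.001218 - j0.004369 A = 0.004536∠-105.6° A.
Step 6 — Complex power: S = V·I* = 0.02105 + j0.01539 VA.
Step 7 — Real power: P = Re(S) = 0.02105 W.
Step 8 — Reactive power: Q = Im(S) = 0.01539 VAR.
Step 9 — Apparent power: |S| = 0.02608 VA.
Step 10 — Power factor: PF = P/|S| = 0.8073 (lagging).

(a) P = 0.02105 W  (b) Q = 0.01539 VAR  (c) S = 0.02608 VA  (d) PF = 0.8073 (lagging)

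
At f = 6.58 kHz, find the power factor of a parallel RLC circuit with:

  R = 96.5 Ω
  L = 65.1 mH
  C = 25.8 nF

Step 1 — Angular frequency: ω = 2π·f = 2π·6580 = 4.134e+04 rad/s.
Step 2 — Component impedances:
  R: Z = R = 96.5 Ω
  L: Z = jωL = j·4.134e+04·0.0651 = 0 + j2691 Ω
  C: Z = 1/(jωC) = -j/(ω·C) = 0 - j937.5 Ω
Step 3 — Parallel combination: 1/Z_total = 1/R + 1/L + 1/C; Z_total = 96.07 - j6.444 Ω = 96.28∠-3.8° Ω.
Step 4 — Power factor: PF = cos(φ) = Re(Z)/|Z| = 96.07/96.28 = 0.9978.
Step 5 — Type: Im(Z) = -6.444 ⇒ leading (phase φ = -3.8°).

PF = 0.9978 (leading, φ = -3.8°)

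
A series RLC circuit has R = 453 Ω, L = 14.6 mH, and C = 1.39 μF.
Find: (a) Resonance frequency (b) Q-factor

Step 1 — Resonance condition Im(Z)=0 gives ω₀ = 1/√(LC).
Step 2 — ω₀ = 1/√(0.0146·1.39e-06) = 7020 rad/s.
Step 3 — f₀ = ω₀/(2π) = 1117 Hz.
Step 4 — Series Q: Q = ω₀L/R = 7020·0.0146/453 = 0.2262.

(a) f₀ = 1117 Hz  (b) Q = 0.2262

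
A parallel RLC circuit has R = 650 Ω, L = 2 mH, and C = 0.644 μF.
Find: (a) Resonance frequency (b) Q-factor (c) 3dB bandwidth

Step 1 — Resonance: ω₀ = 1/√(LC) = 1/√(0.002·6.44e-07) = 2.786e+04 rad/s.
Step 2 — f₀ = ω₀/(2π) = 4435 Hz.
Step 3 — Parallel Q: Q = R/(ω₀L) = 650/(2.786e+04·0.002) = 11.66.
Step 4 — Bandwidth: Δω = ω₀/Q = 2389 rad/s; BW = Δω/(2π) = 380.2 Hz.

(a) f₀ = 4435 Hz  (b) Q = 11.66  (c) BW = 380.2 Hz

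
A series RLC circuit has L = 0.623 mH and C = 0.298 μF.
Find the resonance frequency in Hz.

Step 1 — Resonance condition Im(Z)=0 gives ω₀ = 1/√(LC).
Step 2 — ω₀ = 1/√(0.000623·2.98e-07) = 7.339e+04 rad/s.
Step 3 — f₀ = ω₀/(2π) = 1.168e+04 Hz.

f₀ = 1.168e+04 Hz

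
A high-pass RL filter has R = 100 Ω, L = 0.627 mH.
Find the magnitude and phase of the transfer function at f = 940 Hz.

Step 1 — Angular frequency: ω = 2π·940 = 5906 rad/s.
Step 2 — Transfer function: H(jω) = jωL/(R + jωL).
Step 3 — Numerator jωL = j·3.703; denominator R + jωL = 100 + j3.703.
Step 4 — H = 0.001369 + j0.03698.
Step 5 — Magnitude: |H| = 0.03701 (-28.6 dB); phase: φ = 87.9°.

|H| = 0.03701 (-28.6 dB), φ = 87.9°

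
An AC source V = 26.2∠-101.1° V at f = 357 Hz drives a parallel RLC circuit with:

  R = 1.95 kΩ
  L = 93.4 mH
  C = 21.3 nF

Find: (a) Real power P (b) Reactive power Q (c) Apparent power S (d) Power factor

Step 1 — Angular frequency: ω = 2π·f = 2π·357 = 2243 rad/s.
Step 2 — Component impedances:
  R: Z = R = 1950 Ω
  L: Z = jωL = j·2243·0.0934 = 0 + j209.5 Ω
  C: Z = 1/(jωC) = -j/(ω·C) = 0 - j2.093e+04 Ω
Step 3 — Parallel combination: 1/Z_total = 1/R + 1/L + 1/C; Z_total = 22.7 + j209.2 Ω = 210.4∠83.8° Ω.
Step 4 — Source phasor: V = 26.2∠-101.1° V = -5.044 - j25.71 V.
Step 5 — Current: I = V / Z = -0.1241 + j0.01065 A = 0.1245∠175.1° A.
Step 6 — Complex power: S = V·I* = 0.352 + j3.244 VA.
Step 7 — Real power: P = Re(S) = 0.352 W.
Step 8 — Reactive power: Q = Im(S) = 3.244 VAR.
Step 9 — Apparent power: |S| = 3.263 VA.
Step 10 — Power factor: PF = P/|S| = 0.1079 (lagging).

(a) P = 0.352 W  (b) Q = 3.244 VAR  (c) S = 3.263 VA  (d) PF = 0.1079 (lagging)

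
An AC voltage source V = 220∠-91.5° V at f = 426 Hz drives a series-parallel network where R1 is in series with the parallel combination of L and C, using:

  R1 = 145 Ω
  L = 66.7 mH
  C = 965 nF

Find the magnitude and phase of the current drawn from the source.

Step 1 — Angular frequency: ω = 2π·f = 2π·426 = 2677 rad/s.
Step 2 — Component impedances:
  R1: Z = R = 145 Ω
  L: Z = jωL = j·2677·0.0667 = 0 + j178.5 Ω
  C: Z = 1/(jωC) = -j/(ω·C) = 0 - j387.2 Ω
Step 3 — Parallel branch: L || C = 1/(1/L + 1/C) = 0 + j331.3 Ω.
Step 4 — Series with R1: Z_total = R1 + (L || C) = 145 + j331.3 Ω = 361.7∠66.4° Ω.
Step 5 — Source phasor: V = 220∠-91.5° V = -5.759 - j219.9 V.
Step 6 — Ohm's law: I = V / Z_total = (-5.759 - j219.9) / (145 + j331.3) = -0.5635 - j0.2292 A.
Step 7 — Convert to polar: |I| = 0.6083 A, ∠I = -157.9°.

I = 0.6083∠-157.9° A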